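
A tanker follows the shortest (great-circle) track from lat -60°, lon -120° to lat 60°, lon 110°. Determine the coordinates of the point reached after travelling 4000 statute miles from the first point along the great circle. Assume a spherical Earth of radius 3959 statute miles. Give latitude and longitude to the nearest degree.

Write both endpoints as unit vectors p₁, p₂ with components (cos φ cos λ, cos φ sin λ, sin φ).
The central angle between the endpoints is δ = arccos(p₁·p₂) ≈ 2.716 rad (155.6°). The total great-circle distance is δ·R ≈ 2.716 × 3959 ≈ 10752 mi, so the target fraction is f = 4000/10752 ≈ 0.372.
Interpolate at f ≈ 0.372 with slerp weights a = sin((1−f)δ)/sin δ ≈ 2.399, b = sin(fδ)/sin δ ≈ 2.051.
p = a·p₁ + b·p₂ ≈ (-0.950, -0.075, -0.302); φ = arcsin(p_z) ≈ -17.56°, λ = atan2(p_y, p_x) ≈ -175.47°.

≈ lat -18°, lon -175°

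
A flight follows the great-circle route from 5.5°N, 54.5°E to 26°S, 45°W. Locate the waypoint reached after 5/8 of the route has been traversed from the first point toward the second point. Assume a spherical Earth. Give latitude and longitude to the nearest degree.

Convert each endpoint to a unit vector on the sphere (x = cos φ cos λ, y = cos φ sin λ, z = sin φ).
The central angle between the endpoints is δ = arccos(p₁·p₂) ≈ 1.762 rad (100.9°).
Interpolate at f = 5/8 with slerp weights a = sin((1−f)δ)/sin δ ≈ 0.625, b = sin(fδ)/sin δ ≈ 0.908.
p = a·p₁ + b·p₂ ≈ (0.938, -0.071, -0.338); φ = arcsin(p_z) ≈ -19.77°, λ = atan2(p_y, p_x) ≈ -4.31°.

≈ 20°S, 4°W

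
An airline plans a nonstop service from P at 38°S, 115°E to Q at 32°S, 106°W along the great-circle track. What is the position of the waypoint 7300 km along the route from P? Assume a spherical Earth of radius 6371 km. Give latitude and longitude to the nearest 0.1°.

Convert each endpoint to a unit vector on the sphere (x = cos φ cos λ, y = cos φ sin λ, z = sin φ).
The central angle between the endpoints is δ = arccos(p₁·p₂) ≈ 1.750 rad (100.3°). The total great-circle distance is δ·R ≈ 1.750 × 6371 ≈ 11148 km, so the target fraction is f = 7300/11148 ≈ 0.655.
Interpolate at f ≈ 0.655 with slerp weights a = sin((1−f)δ)/sin δ ≈ 0.577, b = sin(fδ)/sin δ ≈ 0.926.
p = a·p₁ + b·p₂ ≈ (-0.409, -0.343, -0.846); φ = arcsin(p_z) ≈ -57.78°, λ = atan2(p_y, p_x) ≈ -140.03°.

≈ 57.8°S, 140.0°W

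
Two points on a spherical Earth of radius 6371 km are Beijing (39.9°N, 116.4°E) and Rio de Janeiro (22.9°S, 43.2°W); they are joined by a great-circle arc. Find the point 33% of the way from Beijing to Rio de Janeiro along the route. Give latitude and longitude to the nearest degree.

The haversine formula gives a central angle δ ≈ 2.719 rad (155.8°) between the endpoints.
Interpolate at f = 0.33 with slerp weights a = sin((1−f)δ)/sin δ ≈ 2.361, b = sin(fδ)/sin δ ≈ 1.905.
p = a·p₁ + b·p₂ ≈ (0.474, 0.421, 0.773); φ = arcsin(p_z) ≈ 50.65°, λ = atan2(p_y, p_x) ≈ 41.63°.

≈ 51°N, 42°E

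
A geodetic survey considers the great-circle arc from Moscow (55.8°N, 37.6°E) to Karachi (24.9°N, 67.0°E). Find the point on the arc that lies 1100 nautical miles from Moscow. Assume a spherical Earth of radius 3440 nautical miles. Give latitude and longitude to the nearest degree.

≈ 42°N, 55°E

Write both endpoints as unit vectors p₁, p₂ with components (cos φ cos λ, cos φ sin λ, sin φ).
The central angle between the endpoints is δ = arccos(p₁·p₂) ≈ 0.656 rad (37.6°). The total great-circle distance is δ·R ≈ 0.656 × 3440 ≈ 2257 nmi, so the target fraction is f = 1100/2257 ≈ 0.487.
Interpolate at f ≈ 0.487 with slerp weights a = sin((1−f)δ)/sin δ ≈ 0.541, b = sin(fδ)/sin δ ≈ 0.515.
p = a·p₁ + b·p₂ ≈ (0.424, 0.616, 0.664); φ = arcsin(p_z) ≈ 41.64°, λ = atan2(p_y, p_x) ≈ 55.48°.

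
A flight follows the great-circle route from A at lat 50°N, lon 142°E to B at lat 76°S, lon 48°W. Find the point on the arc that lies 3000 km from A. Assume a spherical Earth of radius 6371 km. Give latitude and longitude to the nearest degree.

From cos δ = sin φ₁ sin φ₂ + cos φ₁ cos φ₂ cos Δλ, the central angle is δ ≈ 2.682 rad (153.7°). The total great-circle distance is δ·R ≈ 2.682 × 6371 ≈ 17090 km, so the target fraction is f = 3000/17090 ≈ 0.176.
Interpolate at f ≈ 0.176 with slerp weights a = sin((1−f)δ)/sin δ ≈ 1.809, b = sin(fδ)/sin δ ≈ 1.024.
p = a·p₁ + b·p₂ ≈ (-0.751, 0.532, 0.392); φ = arcsin(p_z) ≈ 23.10°, λ = atan2(p_y, p_x) ≈ 144.68°.

≈ lat 23°N, lon 145°E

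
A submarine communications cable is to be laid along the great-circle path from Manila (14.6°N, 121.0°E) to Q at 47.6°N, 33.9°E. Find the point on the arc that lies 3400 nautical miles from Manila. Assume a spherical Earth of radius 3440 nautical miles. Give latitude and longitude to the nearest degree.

From cos δ = sin φ₁ sin φ₂ + cos φ₁ cos φ₂ cos Δλ, the central angle is δ ≈ 1.350 rad (77.3°). The total great-circle distance is δ·R ≈ 1.350 × 3440 ≈ 4643 nmi, so the target fraction is f = 3400/4643 ≈ 0.732.
Interpolate at f ≈ 0.732 with slerp weights a = sin((1−f)δ)/sin δ ≈ 0.362, b = sin(fδ)/sin δ ≈ 0.856.
p = a·p₁ + b·p₂ ≈ (0.298, 0.623, 0.723); φ = arcsin(p_z) ≈ 46.34°, λ = atan2(p_y, p_x) ≈ 64.39°.

≈ 46°N, 64°E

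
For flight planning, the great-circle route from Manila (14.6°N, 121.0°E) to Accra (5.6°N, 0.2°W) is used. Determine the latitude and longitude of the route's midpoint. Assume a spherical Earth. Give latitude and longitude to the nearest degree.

The haversine formula gives a central angle δ ≈ 2.065 rad (118.3°) between the endpoints.
Interpolate at f = 1/2 with slerp weights a = sin((1−f)δ)/sin δ ≈ 0.975, b = sin(fδ)/sin δ ≈ 0.975.
p = a·p₁ + b·p₂ ≈ (0.485, 0.806, 0.341); φ = arcsin(p_z) ≈ 19.94°, λ = atan2(p_y, p_x) ≈ 58.97°.

≈ 20°N, 59°E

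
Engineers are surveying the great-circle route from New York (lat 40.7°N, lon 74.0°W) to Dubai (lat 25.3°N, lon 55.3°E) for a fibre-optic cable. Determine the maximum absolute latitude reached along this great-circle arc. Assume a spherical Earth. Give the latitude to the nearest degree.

The great circle lies in the plane with unit normal n̂ = (p₁ × p₂)/|p₁ × p₂|.
Here n̂_z ≈ +0.537; the vertex latitude is φ_max = arccos|n̂_z| ≈ 57.5°.
Check via Clairaut: cos φ_max = |cos φ₁| · sin C = cos(40.7°)·sin(45.1°) ≈ 0.537, again giving ≈ 57.5°.

≈ 58°N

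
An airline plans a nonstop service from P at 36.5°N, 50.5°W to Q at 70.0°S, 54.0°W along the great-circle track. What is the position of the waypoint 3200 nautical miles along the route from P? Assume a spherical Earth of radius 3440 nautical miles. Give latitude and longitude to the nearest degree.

≈ 17°S, 52°W

Write both endpoints as unit vectors p₁, p₂ with components (cos φ cos λ, cos φ sin λ, sin φ).
The central angle between the endpoints is δ = arccos(p₁·p₂) ≈ 1.859 rad (106.5°). The total great-circle distance is δ·R ≈ 1.859 × 3440 ≈ 6396 nmi, so the target fraction is f = 3200/6396 ≈ 0.500.
Interpolate at f ≈ 0.500 with slerp weights a = sin((1−f)δ)/sin δ ≈ 0.836, b = sin(fδ)/sin δ ≈ 0.836.
p = a·p₁ + b·p₂ ≈ (0.595, -0.750, -0.289); φ = arcsin(p_z) ≈ -16.79°, λ = atan2(p_y, p_x) ≈ -51.55°.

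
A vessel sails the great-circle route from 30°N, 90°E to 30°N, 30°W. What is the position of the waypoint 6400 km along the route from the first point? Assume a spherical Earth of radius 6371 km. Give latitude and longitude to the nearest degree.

≈ 48°N, 16°E

Convert each endpoint to a unit vector on the sphere (x = cos φ cos λ, y = cos φ sin λ, z = sin φ).
The central angle between the endpoints is δ = arccos(p₁·p₂) ≈ 1.696 rad (97.2°). The total great-circle distance is δ·R ≈ 1.696 × 6371 ≈ 10806 km, so the target fraction is f = 6400/10806 ≈ 0.592.
Interpolate at f ≈ 0.592 with slerp weights a = sin((1−f)δ)/sin δ ≈ 0.643, b = sin(fδ)/sin δ ≈ 0.851.
p = a·p₁ + b·p₂ ≈ (0.638, 0.188, 0.747); φ = arcsin(p_z) ≈ 48.30°, λ = atan2(p_y, p_x) ≈ 16.45°.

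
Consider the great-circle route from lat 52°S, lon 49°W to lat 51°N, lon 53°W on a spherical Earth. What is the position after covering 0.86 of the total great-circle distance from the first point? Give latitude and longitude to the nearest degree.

≈ lat 37°N, lon 52°W

The haversine formula gives a central angle δ ≈ 1.799 rad (103.1°) between the endpoints.
Interpolate at f = 0.86 with slerp weights a = sin((1−f)δ)/sin δ ≈ 0.256, b = sin(fδ)/sin δ ≈ 1.026.
p = a·p₁ + b·p₂ ≈ (0.492, -0.635, 0.596); φ = arcsin(p_z) ≈ 36.58°, λ = atan2(p_y, p_x) ≈ -52.22°.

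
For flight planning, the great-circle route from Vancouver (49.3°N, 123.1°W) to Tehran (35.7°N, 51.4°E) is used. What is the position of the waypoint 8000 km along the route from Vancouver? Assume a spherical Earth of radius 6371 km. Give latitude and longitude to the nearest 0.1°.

Write both endpoints as unit vectors p₁, p₂ with components (cos φ cos λ, cos φ sin λ, sin φ).
The central angle between the endpoints is δ = arccos(p₁·p₂) ≈ 1.656 rad (94.9°). The total great-circle distance is δ·R ≈ 1.656 × 6371 ≈ 10548 km, so the target fraction is f = 8000/10548 ≈ 0.758.
Interpolate at f ≈ 0.758 with slerp weights a = sin((1−f)δ)/sin δ ≈ 0.391, b = sin(fδ)/sin δ ≈ 0.954.
p = a·p₁ + b·p₂ ≈ (0.344, 0.392, 0.853); φ = arcsin(p_z) ≈ 58.55°, λ = atan2(p_y, p_x) ≈ 48.72°.

≈ 58.5°N, 48.7°E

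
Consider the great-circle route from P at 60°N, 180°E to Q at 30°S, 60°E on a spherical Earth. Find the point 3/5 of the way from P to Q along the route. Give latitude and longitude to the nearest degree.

Convert each endpoint to a unit vector on the sphere (x = cos φ cos λ, y = cos φ sin λ, z = sin φ).
The central angle between the endpoints is δ = arccos(p₁·p₂) ≈ 2.278 rad (130.5°).
Interpolate at f = 3/5 with slerp weights a = sin((1−f)δ)/sin δ ≈ 1.039, b = sin(fδ)/sin δ ≈ 1.288.
p = a·p₁ + b·p₂ ≈ (0.038, 0.966, 0.256); φ = arcsin(p_z) ≈ 14.84°, λ = atan2(p_y, p_x) ≈ 87.74°.

≈ 15°N, 88°E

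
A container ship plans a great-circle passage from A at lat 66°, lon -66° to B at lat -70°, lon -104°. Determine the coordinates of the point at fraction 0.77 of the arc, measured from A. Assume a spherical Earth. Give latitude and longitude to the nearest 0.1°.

≈ lat -39.1°, lon -89.1°

Convert each endpoint to a unit vector on the sphere (x = cos φ cos λ, y = cos φ sin λ, z = sin φ).
The central angle between the endpoints is δ = arccos(p₁·p₂) ≈ 2.417 rad (138.5°).
Interpolate at f = 0.77 with slerp weights a = sin((1−f)δ)/sin δ ≈ 0.796, b = sin(fδ)/sin δ ≈ 1.446.
p = a·p₁ + b·p₂ ≈ (0.012, -0.776, -0.631); φ = arcsin(p_z) ≈ -39.13°, λ = atan2(p_y, p_x) ≈ -89.11°.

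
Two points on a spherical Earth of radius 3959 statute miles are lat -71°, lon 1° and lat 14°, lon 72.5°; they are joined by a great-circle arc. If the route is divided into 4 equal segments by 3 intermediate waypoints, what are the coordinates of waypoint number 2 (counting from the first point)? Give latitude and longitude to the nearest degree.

Convert each endpoint to a unit vector on the sphere (x = cos φ cos λ, y = cos φ sin λ, z = sin φ).
The central angle between the endpoints is δ = arccos(p₁·p₂) ≈ 1.700 rad (97.4°).
Interpolate at f = 2/4 with slerp weights a = sin((1−f)δ)/sin δ ≈ 0.757, b = sin(fδ)/sin δ ≈ 0.757.
p = a·p₁ + b·p₂ ≈ (0.468, 0.705, -0.533); φ = arcsin(p_z) ≈ -32.20°, λ = atan2(p_y, p_x) ≈ 56.46°.

≈ lat -32°, lon 56°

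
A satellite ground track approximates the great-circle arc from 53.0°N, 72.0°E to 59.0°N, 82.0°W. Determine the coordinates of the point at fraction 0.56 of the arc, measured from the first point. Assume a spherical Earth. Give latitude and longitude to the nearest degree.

≈ 81°N, 12°W

Convert each endpoint to a unit vector on the sphere (x = cos φ cos λ, y = cos φ sin λ, z = sin φ).
The central angle between the endpoints is δ = arccos(p₁·p₂) ≈ 1.153 rad (66.0°).
Interpolate at f = 0.56 with slerp weights a = sin((1−f)δ)/sin δ ≈ 0.532, b = sin(fδ)/sin δ ≈ 0.658.
p = a·p₁ + b·p₂ ≈ (0.146, -0.032, 0.989); φ = arcsin(p_z) ≈ 81.41°, λ = atan2(p_y, p_x) ≈ -12.19°.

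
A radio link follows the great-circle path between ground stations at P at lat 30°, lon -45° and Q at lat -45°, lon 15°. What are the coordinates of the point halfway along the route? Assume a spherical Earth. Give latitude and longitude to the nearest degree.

≈ lat -9°, lon -18°

Write both endpoints as unit vectors p₁, p₂ with components (cos φ cos λ, cos φ sin λ, sin φ).
The central angle between the endpoints is δ = arccos(p₁·p₂) ≈ 1.618 rad (92.7°).
Interpolate at f = 1/2 with slerp weights a = sin((1−f)δ)/sin δ ≈ 0.724, b = sin(fδ)/sin δ ≈ 0.724.
p = a·p₁ + b·p₂ ≈ (0.938, -0.311, -0.150); φ = arcsin(p_z) ≈ -8.63°, λ = atan2(p_y, p_x) ≈ -18.34°.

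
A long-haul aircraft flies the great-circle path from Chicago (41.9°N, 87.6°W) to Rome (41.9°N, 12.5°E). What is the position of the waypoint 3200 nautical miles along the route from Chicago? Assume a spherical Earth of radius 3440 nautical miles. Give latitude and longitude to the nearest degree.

≈ 50°N, 8°W

Convert each endpoint to a unit vector on the sphere (x = cos φ cos λ, y = cos φ sin λ, z = sin φ).
The central angle between the endpoints is δ = arccos(p₁·p₂) ≈ 1.214 rad (69.6°). The total great-circle distance is δ·R ≈ 1.214 × 3440 ≈ 4178 nmi, so the target fraction is f = 3200/4178 ≈ 0.766.
Interpolate at f ≈ 0.766 with slerp weights a = sin((1−f)δ)/sin δ ≈ 0.299, b = sin(fδ)/sin δ ≈ 0.856.
p = a·p₁ + b·p₂ ≈ (0.631, -0.085, 0.771); φ = arcsin(p_z) ≈ 50.46°, λ = atan2(p_y, p_x) ≈ -7.64°.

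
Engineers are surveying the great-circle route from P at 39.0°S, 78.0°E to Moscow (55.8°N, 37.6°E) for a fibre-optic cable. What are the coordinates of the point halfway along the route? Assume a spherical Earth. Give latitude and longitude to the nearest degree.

≈ 9°N, 61°E

Write both endpoints as unit vectors p₁, p₂ with components (cos φ cos λ, cos φ sin λ, sin φ).
The central angle between the endpoints is δ = arccos(p₁·p₂) ≈ 1.760 rad (100.8°).
Interpolate at f = 1/2 with slerp weights a = sin((1−f)δ)/sin δ ≈ 0.785, b = sin(fδ)/sin δ ≈ 0.785.
p = a·p₁ + b·p₂ ≈ (0.476, 0.866, 0.155); φ = arcsin(p_z) ≈ 8.93°, λ = atan2(p_y, p_x) ≈ 61.18°.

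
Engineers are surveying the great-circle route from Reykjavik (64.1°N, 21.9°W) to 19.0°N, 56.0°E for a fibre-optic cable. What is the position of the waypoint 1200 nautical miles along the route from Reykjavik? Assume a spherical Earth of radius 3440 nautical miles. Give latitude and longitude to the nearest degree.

≈ 57°N, 17°E

The haversine formula gives a central angle δ ≈ 1.182 rad (67.7°) between the endpoints. The total great-circle distance is δ·R ≈ 1.182 × 3440 ≈ 4065 nmi, so the target fraction is f = 1200/4065 ≈ 0.295.
Interpolate at f ≈ 0.295 with slerp weights a = sin((1−f)δ)/sin δ ≈ 0.800, b = sin(fδ)/sin δ ≈ 0.369.
p = a·p₁ + b·p₂ ≈ (0.519, 0.159, 0.840); φ = arcsin(p_z) ≈ 57.09°, λ = atan2(p_y, p_x) ≈ 17.05°.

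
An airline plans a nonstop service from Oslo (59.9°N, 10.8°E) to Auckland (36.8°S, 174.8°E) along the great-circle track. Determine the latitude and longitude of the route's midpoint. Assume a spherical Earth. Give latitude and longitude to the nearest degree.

Write both endpoints as unit vectors p₁, p₂ with components (cos φ cos λ, cos φ sin λ, sin φ).
The central angle between the endpoints is δ = arccos(p₁·p₂) ≈ 2.700 rad (154.7°).
Interpolate at f = 1/2 with slerp weights a = sin((1−f)δ)/sin δ ≈ 2.285, b = sin(fδ)/sin δ ≈ 2.285.
p = a·p₁ + b·p₂ ≈ (-0.697, 0.381, 0.608); φ = arcsin(p_z) ≈ 37.46°, λ = atan2(p_y, p_x) ≈ 151.35°.

≈ (37°N, 151°E)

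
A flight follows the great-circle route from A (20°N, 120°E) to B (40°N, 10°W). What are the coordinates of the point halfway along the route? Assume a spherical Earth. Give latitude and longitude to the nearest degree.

≈ (53°N, 67°E)

Convert each endpoint to a unit vector on the sphere (x = cos φ cos λ, y = cos φ sin λ, z = sin φ).
The central angle between the endpoints is δ = arccos(p₁·p₂) ≈ 1.816 rad (104.1°).
Interpolate at f = 1/2 with slerp weights a = sin((1−f)δ)/sin δ ≈ 0.813, b = sin(fδ)/sin δ ≈ 0.813.
p = a·p₁ + b·p₂ ≈ (0.231, 0.553, 0.800); φ = arcsin(p_z) ≈ 53.16°, λ = atan2(p_y, p_x) ≈ 67.32°.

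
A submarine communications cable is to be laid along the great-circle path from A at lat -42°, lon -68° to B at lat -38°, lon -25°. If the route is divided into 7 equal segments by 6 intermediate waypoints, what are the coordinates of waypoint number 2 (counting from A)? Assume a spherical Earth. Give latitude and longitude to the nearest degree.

From cos δ = sin φ₁ sin φ₂ + cos φ₁ cos φ₂ cos Δλ, the central angle is δ ≈ 0.573 rad (32.8°).
Interpolate at f = 2/7 with slerp weights a = sin((1−f)δ)/sin δ ≈ 0.734, b = sin(fδ)/sin δ ≈ 0.301.
p = a·p₁ + b·p₂ ≈ (0.419, -0.606, -0.676); φ = arcsin(p_z) ≈ -42.55°, λ = atan2(p_y, p_x) ≈ -55.33°.

≈ lat -43°, lon -55°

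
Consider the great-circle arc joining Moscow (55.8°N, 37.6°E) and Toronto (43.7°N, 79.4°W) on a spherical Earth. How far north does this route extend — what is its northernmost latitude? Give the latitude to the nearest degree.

The great circle lies in the plane with unit normal n̂ = (p₁ × p₂)/|p₁ × p₂|.
Here n̂_z ≈ -0.393; the vertex latitude is φ_max = arccos|n̂_z| ≈ 66.9°.

≈ 67°N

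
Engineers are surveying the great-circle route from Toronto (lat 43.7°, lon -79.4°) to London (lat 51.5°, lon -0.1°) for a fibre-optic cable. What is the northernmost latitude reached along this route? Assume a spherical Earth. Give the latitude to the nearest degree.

≈ 56°

The great circle lies in the plane with unit normal n̂ = (p₁ × p₂)/|p₁ × p₂|.
Here n̂_z ≈ +0.566; the vertex latitude is φ_max = arccos|n̂_z| ≈ 55.5°.
Check via Clairaut: cos φ_max = |cos φ₁| · sin C = cos(43.7°)·sin(51.5°) ≈ 0.566, again giving ≈ 55.5°.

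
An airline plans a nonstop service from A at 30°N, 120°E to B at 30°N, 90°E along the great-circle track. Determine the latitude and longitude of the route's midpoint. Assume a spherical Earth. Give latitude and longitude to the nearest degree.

≈ 31°N, 105°E

Write both endpoints as unit vectors p₁, p₂ with components (cos φ cos λ, cos φ sin λ, sin φ).
The central angle between the endpoints is δ = arccos(p₁·p₂) ≈ 0.452 rad (25.9°).
Interpolate at f = 1/2 with slerp weights a = sin((1−f)δ)/sin δ ≈ 0.513, b = sin(fδ)/sin δ ≈ 0.513.
p = a·p₁ + b·p₂ ≈ (-0.222, 0.829, 0.513); φ = arcsin(p_z) ≈ 30.87°, λ = atan2(p_y, p_x) ≈ 105.00°.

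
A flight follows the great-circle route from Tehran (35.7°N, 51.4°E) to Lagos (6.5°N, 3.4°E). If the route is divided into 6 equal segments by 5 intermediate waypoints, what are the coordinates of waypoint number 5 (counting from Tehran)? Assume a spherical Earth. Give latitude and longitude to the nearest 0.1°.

Write both endpoints as unit vectors p₁, p₂ with components (cos φ cos λ, cos φ sin λ, sin φ).
The central angle between the endpoints is δ = arccos(p₁·p₂) ≈ 0.920 rad (52.7°).
Interpolate at f = 5/6 with slerp weights a = sin((1−f)δ)/sin δ ≈ 0.192, b = sin(fδ)/sin δ ≈ 0.872.
p = a·p₁ + b·p₂ ≈ (0.962, 0.173, 0.211); φ = arcsin(p_z) ≈ 12.16°, λ = atan2(p_y, p_x) ≈ 10.21°.

≈ (12.2°N, 10.2°E)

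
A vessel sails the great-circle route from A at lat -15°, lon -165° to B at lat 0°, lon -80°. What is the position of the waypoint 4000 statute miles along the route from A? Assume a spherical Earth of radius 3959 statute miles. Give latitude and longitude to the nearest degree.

From cos δ = sin φ₁ sin φ₂ + cos φ₁ cos φ₂ cos Δλ, the central angle is δ ≈ 1.487 rad (85.2°). The total great-circle distance is δ·R ≈ 1.487 × 3959 ≈ 5885 mi, so the target fraction is f = 4000/5885 ≈ 0.680.
Interpolate at f ≈ 0.680 with slerp weights a = sin((1−f)δ)/sin δ ≈ 0.460, b = sin(fδ)/sin δ ≈ 0.850.
p = a·p₁ + b·p₂ ≈ (-0.282, -0.952, -0.119); φ = arcsin(p_z) ≈ -6.84°, λ = atan2(p_y, p_x) ≈ -106.47°.

≈ lat -7°, lon -106°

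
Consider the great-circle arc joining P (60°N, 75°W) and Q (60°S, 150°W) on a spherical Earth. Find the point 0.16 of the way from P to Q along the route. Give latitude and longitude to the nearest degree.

≈ (42°N, 94°W)

Write both endpoints as unit vectors p₁, p₂ with components (cos φ cos λ, cos φ sin λ, sin φ).
The central angle between the endpoints is δ = arccos(p₁·p₂) ≈ 2.326 rad (133.3°).
Interpolate at f = 0.16 with slerp weights a = sin((1−f)δ)/sin δ ≈ 1.274, b = sin(fδ)/sin δ ≈ 0.499.
p = a·p₁ + b·p₂ ≈ (-0.051, -0.740, 0.671); φ = arcsin(p_z) ≈ 42.12°, λ = atan2(p_y, p_x) ≈ -93.97°.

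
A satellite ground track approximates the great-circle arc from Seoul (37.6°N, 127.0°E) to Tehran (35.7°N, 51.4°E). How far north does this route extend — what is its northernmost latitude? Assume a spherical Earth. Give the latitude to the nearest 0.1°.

≈ 43.3°N

The great circle lies in the plane with unit normal n̂ = (p₁ × p₂)/|p₁ × p₂|.
Here n̂_z ≈ -0.728; the vertex latitude is φ_max = arccos|n̂_z| ≈ 43.3°.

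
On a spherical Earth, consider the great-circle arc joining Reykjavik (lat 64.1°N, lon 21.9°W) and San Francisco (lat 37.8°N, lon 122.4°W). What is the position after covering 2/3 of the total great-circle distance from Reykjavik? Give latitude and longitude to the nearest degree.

Write both endpoints as unit vectors p₁, p₂ with components (cos φ cos λ, cos φ sin λ, sin φ).
The central angle between the endpoints is δ = arccos(p₁·p₂) ≈ 1.060 rad (60.8°).
Interpolate at f = 2/3 with slerp weights a = sin((1−f)δ)/sin δ ≈ 0.397, b = sin(fδ)/sin δ ≈ 0.744.
p = a·p₁ + b·p₂ ≈ (-0.154, -0.561, 0.813); φ = arcsin(p_z) ≈ 54.40°, λ = atan2(p_y, p_x) ≈ -105.38°.

≈ lat 54°N, lon 105°W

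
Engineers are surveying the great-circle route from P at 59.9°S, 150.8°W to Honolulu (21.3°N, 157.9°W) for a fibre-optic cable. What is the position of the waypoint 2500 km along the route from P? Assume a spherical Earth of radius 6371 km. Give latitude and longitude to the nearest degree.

The haversine formula gives a central angle δ ≈ 1.421 rad (81.4°) between the endpoints. The total great-circle distance is δ·R ≈ 1.421 × 6371 ≈ 9052 km, so the target fraction is f = 2500/9052 ≈ 0.276.
Interpolate at f ≈ 0.276 with slerp weights a = sin((1−f)δ)/sin δ ≈ 0.866, b = sin(fδ)/sin δ ≈ 0.387.
p = a·p₁ + b·p₂ ≈ (-0.713, -0.347, -0.609); φ = arcsin(p_z) ≈ -37.51°, λ = atan2(p_y, p_x) ≈ -154.02°.

≈ 38°S, 154°W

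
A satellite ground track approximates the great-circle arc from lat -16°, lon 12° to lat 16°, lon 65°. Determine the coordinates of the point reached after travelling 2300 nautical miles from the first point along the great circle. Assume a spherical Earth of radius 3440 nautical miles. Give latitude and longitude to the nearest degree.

≈ lat 4°, lon 45°

Write both endpoints as unit vectors p₁, p₂ with components (cos φ cos λ, cos φ sin λ, sin φ).
The central angle between the endpoints is δ = arccos(p₁·p₂) ≈ 1.070 rad (61.3°). The total great-circle distance is δ·R ≈ 1.070 × 3440 ≈ 3681 nmi, so the target fraction is f = 2300/3681 ≈ 0.625.
Interpolate at f ≈ 0.625 with slerp weights a = sin((1−f)δ)/sin δ ≈ 0.445, b = sin(fδ)/sin δ ≈ 0.707.
p = a·p₁ + b·p₂ ≈ (0.706, 0.705, 0.072); φ = arcsin(p_z) ≈ 4.13°, λ = atan2(p_y, p_x) ≈ 44.95°.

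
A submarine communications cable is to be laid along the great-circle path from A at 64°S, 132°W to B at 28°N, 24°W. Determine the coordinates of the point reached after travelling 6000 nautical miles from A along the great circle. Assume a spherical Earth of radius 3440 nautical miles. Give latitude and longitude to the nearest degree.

≈ 8°N, 35°W

Convert each endpoint to a unit vector on the sphere (x = cos φ cos λ, y = cos φ sin λ, z = sin φ).
The central angle between the endpoints is δ = arccos(p₁·p₂) ≈ 2.143 rad (122.8°). The total great-circle distance is δ·R ≈ 2.143 × 3440 ≈ 7372 nmi, so the target fraction is f = 6000/7372 ≈ 0.814.
Interpolate at f ≈ 0.814 with slerp weights a = sin((1−f)δ)/sin δ ≈ 0.462, b = sin(fδ)/sin δ ≈ 1.172.
p = a·p₁ + b·p₂ ≈ (0.810, -0.571, 0.135); φ = arcsin(p_z) ≈ 7.75°, λ = atan2(p_y, p_x) ≈ -35.21°.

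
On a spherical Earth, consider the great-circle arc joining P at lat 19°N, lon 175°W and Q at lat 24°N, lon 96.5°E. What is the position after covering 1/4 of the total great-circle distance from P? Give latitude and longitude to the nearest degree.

≈ lat 25°N, lon 164°E

Write both endpoints as unit vectors p₁, p₂ with components (cos φ cos λ, cos φ sin λ, sin φ).
The central angle between the endpoints is δ = arccos(p₁·p₂) ≈ 1.415 rad (81.1°).
Interpolate at f = 1/4 with slerp weights a = sin((1−f)δ)/sin δ ≈ 0.884, b = sin(fδ)/sin δ ≈ 0.351.
p = a·p₁ + b·p₂ ≈ (-0.869, 0.245, 0.430); φ = arcsin(p_z) ≈ 25.49°, λ = atan2(p_y, p_x) ≈ 164.22°.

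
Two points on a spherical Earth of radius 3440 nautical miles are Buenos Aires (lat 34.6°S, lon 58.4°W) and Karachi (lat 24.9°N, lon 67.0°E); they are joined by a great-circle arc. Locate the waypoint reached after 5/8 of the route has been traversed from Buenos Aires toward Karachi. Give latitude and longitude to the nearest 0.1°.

≈ lat 1.1°S, lon 23.4°E

Convert each endpoint to a unit vector on the sphere (x = cos φ cos λ, y = cos φ sin λ, z = sin φ).
The central angle between the endpoints is δ = arccos(p₁·p₂) ≈ 2.307 rad (132.2°).
Interpolate at f = 5/8 with slerp weights a = sin((1−f)δ)/sin δ ≈ 1.027, b = sin(fδ)/sin δ ≈ 1.338.
p = a·p₁ + b·p₂ ≈ (0.917, 0.397, -0.020); φ = arcsin(p_z) ≈ -1.14°, λ = atan2(p_y, p_x) ≈ 23.41°.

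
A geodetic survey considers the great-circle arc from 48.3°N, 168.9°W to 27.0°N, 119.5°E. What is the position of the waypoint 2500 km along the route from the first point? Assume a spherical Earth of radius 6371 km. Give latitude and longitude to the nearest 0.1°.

≈ 45.8°N, 158.0°E

Write both endpoints as unit vectors p₁, p₂ with components (cos φ cos λ, cos φ sin λ, sin φ).
The central angle between the endpoints is δ = arccos(p₁·p₂) ≈ 1.017 rad (58.3°). The total great-circle distance is δ·R ≈ 1.017 × 6371 ≈ 6478 km, so the target fraction is f = 2500/6478 ≈ 0.386.
Interpolate at f ≈ 0.386 with slerp weights a = sin((1−f)δ)/sin δ ≈ 0.687, b = sin(fδ)/sin δ ≈ 0.450.
p = a·p₁ + b·p₂ ≈ (-0.646, 0.261, 0.717); φ = arcsin(p_z) ≈ 45.84°, λ = atan2(p_y, p_x) ≈ 158.03°.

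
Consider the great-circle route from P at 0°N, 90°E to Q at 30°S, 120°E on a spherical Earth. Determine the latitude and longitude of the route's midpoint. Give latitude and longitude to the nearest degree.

≈ 16°S, 104°E

From cos δ = sin φ₁ sin φ₂ + cos φ₁ cos φ₂ cos Δλ, the central angle is δ ≈ 0.723 rad (41.4°).
Interpolate at f = 1/2 with slerp weights a = sin((1−f)δ)/sin δ ≈ 0.535, b = sin(fδ)/sin δ ≈ 0.535.
p = a·p₁ + b·p₂ ≈ (-0.231, 0.935, -0.267); φ = arcsin(p_z) ≈ -15.50°, λ = atan2(p_y, p_x) ≈ 103.90°.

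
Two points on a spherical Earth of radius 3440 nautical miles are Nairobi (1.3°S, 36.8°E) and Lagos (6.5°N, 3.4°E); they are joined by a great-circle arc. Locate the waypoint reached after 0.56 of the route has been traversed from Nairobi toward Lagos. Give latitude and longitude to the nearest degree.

Convert each endpoint to a unit vector on the sphere (x = cos φ cos λ, y = cos φ sin λ, z = sin φ).
The central angle between the endpoints is δ = arccos(p₁·p₂) ≈ 0.598 rad (34.2°).
Interpolate at f = 0.56 with slerp weights a = sin((1−f)δ)/sin δ ≈ 0.462, b = sin(fδ)/sin δ ≈ 0.584.
p = a·p₁ + b·p₂ ≈ (0.949, 0.311, 0.056); φ = arcsin(p_z) ≈ 3.19°, λ = atan2(p_y, p_x) ≈ 18.15°.

≈ 3°N, 18°E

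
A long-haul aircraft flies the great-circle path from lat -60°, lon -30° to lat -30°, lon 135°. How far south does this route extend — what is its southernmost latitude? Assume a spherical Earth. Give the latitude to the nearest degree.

The great circle lies in the plane with unit normal n̂ = (p₁ × p₂)/|p₁ × p₂|.
Here n̂_z ≈ +0.112; the vertex latitude is φ_max = arccos|n̂_z| ≈ 83.6°.
Check via Clairaut: cos φ_max = |cos φ₁| · sin C = cos(60.0°)·sin(167.0°) ≈ 0.112, again giving ≈ 83.6°.

≈ -84°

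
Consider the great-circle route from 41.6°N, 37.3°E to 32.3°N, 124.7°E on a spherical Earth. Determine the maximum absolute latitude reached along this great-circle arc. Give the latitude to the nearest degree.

The great circle lies in the plane with unit normal n̂ = (p₁ × p₂)/|p₁ × p₂|.
Here n̂_z ≈ +0.684; the vertex latitude is φ_max = arccos|n̂_z| ≈ 46.9°.

≈ 47°N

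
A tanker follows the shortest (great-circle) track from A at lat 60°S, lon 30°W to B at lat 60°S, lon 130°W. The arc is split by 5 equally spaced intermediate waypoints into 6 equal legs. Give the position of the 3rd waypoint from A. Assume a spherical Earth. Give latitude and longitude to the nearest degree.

≈ lat 70°S, lon 80°W

Convert each endpoint to a unit vector on the sphere (x = cos φ cos λ, y = cos φ sin λ, z = sin φ).
The central angle between the endpoints is δ = arccos(p₁·p₂) ≈ 0.786 rad (45.0°).
Interpolate at f = 3/6 with slerp weights a = sin((1−f)δ)/sin δ ≈ 0.541, b = sin(fδ)/sin δ ≈ 0.541.
p = a·p₁ + b·p₂ ≈ (0.060, -0.343, -0.938); φ = arcsin(p_z) ≈ -69.64°, λ = atan2(p_y, p_x) ≈ -80.00°.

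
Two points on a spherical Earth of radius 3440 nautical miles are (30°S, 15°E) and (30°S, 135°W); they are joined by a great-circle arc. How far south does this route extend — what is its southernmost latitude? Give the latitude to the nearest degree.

≈ 66°S

The great circle lies in the plane with unit normal n̂ = (p₁ × p₂)/|p₁ × p₂|.
Here n̂_z ≈ -0.409; the vertex latitude is φ_max = arccos|n̂_z| ≈ 65.9°.
Check via Clairaut: cos φ_max = |cos φ₁| · sin C = cos(30.0°)·sin(151.8°) ≈ 0.409, again giving ≈ 65.9°.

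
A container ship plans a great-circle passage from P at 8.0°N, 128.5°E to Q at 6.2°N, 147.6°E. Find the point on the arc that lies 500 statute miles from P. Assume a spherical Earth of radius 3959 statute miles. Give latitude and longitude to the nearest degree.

≈ 7°N, 136°E

The haversine formula gives a central angle δ ≈ 0.332 rad (19.0°) between the endpoints. The total great-circle distance is δ·R ≈ 0.332 × 3959 ≈ 1315 mi, so the target fraction is f = 500/1315 ≈ 0.380.
Interpolate at f ≈ 0.380 with slerp weights a = sin((1−f)δ)/sin δ ≈ 0.627, b = sin(fδ)/sin δ ≈ 0.386.
p = a·p₁ + b·p₂ ≈ (-0.711, 0.692, 0.129); φ = arcsin(p_z) ≈ 7.41°, λ = atan2(p_y, p_x) ≈ 135.78°.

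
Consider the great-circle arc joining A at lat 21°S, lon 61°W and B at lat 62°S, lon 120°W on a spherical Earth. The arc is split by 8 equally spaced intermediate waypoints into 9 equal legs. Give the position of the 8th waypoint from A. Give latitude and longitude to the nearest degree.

Convert each endpoint to a unit vector on the sphere (x = cos φ cos λ, y = cos φ sin λ, z = sin φ).
The central angle between the endpoints is δ = arccos(p₁·p₂) ≈ 0.998 rad (57.2°).
Interpolate at f = 8/9 with slerp weights a = sin((1−f)δ)/sin δ ≈ 0.132, b = sin(fδ)/sin δ ≈ 0.922.
p = a·p₁ + b·p₂ ≈ (-0.157, -0.483, -0.862); φ = arcsin(p_z) ≈ -59.51°, λ = atan2(p_y, p_x) ≈ -108.02°.

≈ lat 60°S, lon 108°W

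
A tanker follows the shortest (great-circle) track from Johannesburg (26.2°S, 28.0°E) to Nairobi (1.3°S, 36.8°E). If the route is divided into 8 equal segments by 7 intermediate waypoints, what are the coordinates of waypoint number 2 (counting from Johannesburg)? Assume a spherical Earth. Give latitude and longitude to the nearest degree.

≈ (20°S, 30°E)

Convert each endpoint to a unit vector on the sphere (x = cos φ cos λ, y = cos φ sin λ, z = sin φ).
The central angle between the endpoints is δ = arccos(p₁·p₂) ≈ 0.459 rad (26.3°).
Interpolate at f = 2/8 with slerp weights a = sin((1−f)δ)/sin δ ≈ 0.762, b = sin(fδ)/sin δ ≈ 0.258.
p = a·p₁ + b·p₂ ≈ (0.810, 0.476, -0.342); φ = arcsin(p_z) ≈ -20.01°, λ = atan2(p_y, p_x) ≈ 30.41°.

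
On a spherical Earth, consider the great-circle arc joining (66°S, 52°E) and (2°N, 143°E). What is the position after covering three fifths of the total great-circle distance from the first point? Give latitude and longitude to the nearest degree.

≈ (31°S, 126°E)

Convert each endpoint to a unit vector on the sphere (x = cos φ cos λ, y = cos φ sin λ, z = sin φ).
The central angle between the endpoints is δ = arccos(p₁·p₂) ≈ 1.610 rad (92.2°).
Interpolate at f = 3/5 with slerp weights a = sin((1−f)δ)/sin δ ≈ 0.601, b = sin(fδ)/sin δ ≈ 0.823.
p = a·p₁ + b·p₂ ≈ (-0.507, 0.688, -0.520); φ = arcsin(p_z) ≈ -31.34°, λ = atan2(p_y, p_x) ≈ 126.38°.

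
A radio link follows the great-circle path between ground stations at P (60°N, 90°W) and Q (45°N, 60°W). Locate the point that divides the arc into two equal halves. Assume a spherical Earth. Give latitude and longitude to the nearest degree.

≈ (53°N, 72°W)

Convert each endpoint to a unit vector on the sphere (x = cos φ cos λ, y = cos φ sin λ, z = sin φ).
The central angle between the endpoints is δ = arccos(p₁·p₂) ≈ 0.406 rad (23.3°).
Interpolate at f = 1/2 with slerp weights a = sin((1−f)δ)/sin δ ≈ 0.511, b = sin(fδ)/sin δ ≈ 0.511.
p = a·p₁ + b·p₂ ≈ (0.180, -0.568, 0.803); φ = arcsin(p_z) ≈ 53.43°, λ = atan2(p_y, p_x) ≈ -72.37°.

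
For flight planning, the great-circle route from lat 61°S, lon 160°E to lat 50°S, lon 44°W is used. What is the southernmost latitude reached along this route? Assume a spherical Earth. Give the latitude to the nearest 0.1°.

≈ 82.1°S

The great circle lies in the plane with unit normal n̂ = (p₁ × p₂)/|p₁ × p₂|.
Here n̂_z ≈ +0.137; the vertex latitude is φ_max = arccos|n̂_z| ≈ 82.1°.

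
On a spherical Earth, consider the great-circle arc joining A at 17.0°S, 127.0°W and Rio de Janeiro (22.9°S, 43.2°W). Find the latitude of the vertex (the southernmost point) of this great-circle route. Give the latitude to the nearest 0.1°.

≈ 26.4°S

The great circle lies in the plane with unit normal n̂ = (p₁ × p₂)/|p₁ × p₂|.
Here n̂_z ≈ +0.896; the vertex latitude is φ_max = arccos|n̂_z| ≈ 26.4°.
Check via Clairaut: cos φ_max = |cos φ₁| · sin C = cos(17.0°)·sin(110.5°) ≈ 0.896, again giving ≈ 26.4°.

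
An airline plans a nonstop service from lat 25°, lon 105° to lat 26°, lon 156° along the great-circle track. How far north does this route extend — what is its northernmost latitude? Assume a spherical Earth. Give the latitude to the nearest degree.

≈ 28°

The great circle lies in the plane with unit normal n̂ = (p₁ × p₂)/|p₁ × p₂|.
Here n̂_z ≈ +0.884; the vertex latitude is φ_max = arccos|n̂_z| ≈ 27.9°.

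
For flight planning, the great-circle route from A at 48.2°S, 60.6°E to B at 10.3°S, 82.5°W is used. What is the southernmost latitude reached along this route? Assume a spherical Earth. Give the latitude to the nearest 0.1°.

≈ 64.7°S

The great circle lies in the plane with unit normal n̂ = (p₁ × p₂)/|p₁ × p₂|.
Here n̂_z ≈ -0.428; the vertex latitude is φ_max = arccos|n̂_z| ≈ 64.7°.
Check via Clairaut: cos φ_max = |cos φ₁| · sin C = cos(48.2°)·sin(140.1°) ≈ 0.428, again giving ≈ 64.7°.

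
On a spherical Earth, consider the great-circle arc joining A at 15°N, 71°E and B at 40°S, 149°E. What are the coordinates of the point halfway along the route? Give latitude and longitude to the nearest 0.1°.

≈ 15.9°S, 104.7°E

Convert each endpoint to a unit vector on the sphere (x = cos φ cos λ, y = cos φ sin λ, z = sin φ).
The central angle between the endpoints is δ = arccos(p₁·p₂) ≈ 1.583 rad (90.7°).
Interpolate at f = 1/2 with slerp weights a = sin((1−f)δ)/sin δ ≈ 0.712, b = sin(fδ)/sin δ ≈ 0.712.
p = a·p₁ + b·p₂ ≈ (-0.243, 0.931, -0.273); φ = arcsin(p_z) ≈ -15.86°, λ = atan2(p_y, p_x) ≈ 104.66°.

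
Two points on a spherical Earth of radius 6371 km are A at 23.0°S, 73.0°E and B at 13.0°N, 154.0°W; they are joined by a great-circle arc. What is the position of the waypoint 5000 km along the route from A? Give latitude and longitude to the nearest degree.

≈ 19°S, 121°E

Write both endpoints as unit vectors p₁, p₂ with components (cos φ cos λ, cos φ sin λ, sin φ).
The central angle between the endpoints is δ = arccos(p₁·p₂) ≈ 2.346 rad (134.4°). The total great-circle distance is δ·R ≈ 2.346 × 6371 ≈ 14944 km, so the target fraction is f = 5000/14944 ≈ 0.335.
Interpolate at f ≈ 0.335 with slerp weights a = sin((1−f)δ)/sin δ ≈ 1.399, b = sin(fδ)/sin δ ≈ 0.989.
p = a·p₁ + b·p₂ ≈ (-0.490, 0.809, -0.324); φ = arcsin(p_z) ≈ -18.92°, λ = atan2(p_y, p_x) ≈ 121.16°.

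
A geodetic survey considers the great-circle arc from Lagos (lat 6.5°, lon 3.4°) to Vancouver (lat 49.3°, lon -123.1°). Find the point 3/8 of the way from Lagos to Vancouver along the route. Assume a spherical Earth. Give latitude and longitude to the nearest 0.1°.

≈ lat 38.5°, lon -23.6°

Write both endpoints as unit vectors p₁, p₂ with components (cos φ cos λ, cos φ sin λ, sin φ).
The central angle between the endpoints is δ = arccos(p₁·p₂) ≈ 1.875 rad (107.4°).
Interpolate at f = 3/8 with slerp weights a = sin((1−f)δ)/sin δ ≈ 0.966, b = sin(fδ)/sin δ ≈ 0.678.
p = a·p₁ + b·p₂ ≈ (0.717, -0.313, 0.623); φ = arcsin(p_z) ≈ 38.55°, λ = atan2(p_y, p_x) ≈ -23.62°.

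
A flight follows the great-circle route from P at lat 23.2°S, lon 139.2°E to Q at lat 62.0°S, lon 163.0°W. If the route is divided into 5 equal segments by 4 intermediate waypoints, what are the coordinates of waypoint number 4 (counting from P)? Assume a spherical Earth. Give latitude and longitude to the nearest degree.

≈ lat 57°S, lon 178°E

Write both endpoints as unit vectors p₁, p₂ with components (cos φ cos λ, cos φ sin λ, sin φ).
The central angle between the endpoints is δ = arccos(p₁·p₂) ≈ 0.955 rad (54.7°).
Interpolate at f = 4/5 with slerp weights a = sin((1−f)δ)/sin δ ≈ 0.233, b = sin(fδ)/sin δ ≈ 0.847.
p = a·p₁ + b·p₂ ≈ (-0.542, 0.023, -0.840); φ = arcsin(p_z) ≈ -57.13°, λ = atan2(p_y, p_x) ≈ 177.54°.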